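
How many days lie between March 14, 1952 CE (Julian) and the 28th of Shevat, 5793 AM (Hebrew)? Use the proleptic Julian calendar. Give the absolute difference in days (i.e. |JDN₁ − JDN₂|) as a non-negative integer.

29527

JDN of the first date = 2434099.
JDN of the second date = 2463626.
|2463626 − 2434099| = 29527.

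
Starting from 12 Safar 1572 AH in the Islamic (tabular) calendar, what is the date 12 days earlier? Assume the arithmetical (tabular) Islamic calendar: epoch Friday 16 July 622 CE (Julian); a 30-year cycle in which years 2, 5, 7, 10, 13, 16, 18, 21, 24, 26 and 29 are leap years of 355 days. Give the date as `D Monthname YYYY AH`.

30 Muharram 1572 AH

JDN of 12 Safar 1572 AH = 2505191.
2505191 − 12 = 2505179.
JDN 2505179 in the tabular Islamic calendar is 30 Muharram 1572 AH.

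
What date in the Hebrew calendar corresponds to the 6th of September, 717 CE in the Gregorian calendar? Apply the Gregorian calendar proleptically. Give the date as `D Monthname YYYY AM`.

21 Elul 4477 AM

Both dates share Julian Day Number 1983187; in the Hebrew calendar that is 21 Elul 4477 AM.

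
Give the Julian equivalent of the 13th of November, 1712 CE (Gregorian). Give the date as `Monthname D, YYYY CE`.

At this point the Julian calendar is 11 days behind the Gregorian.
13 November 1712 Gregorian − 11 days → 2 November 1712 Julian.

November 2, 1712 CE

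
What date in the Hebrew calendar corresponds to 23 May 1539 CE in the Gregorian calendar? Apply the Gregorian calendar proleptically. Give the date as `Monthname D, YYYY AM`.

Julian Day Number of the source date = 2283310.
Converting JDN 2283310 to the Hebrew calendar gives 25 Iyar 5299 AM.

Iyar 25, 5299 AM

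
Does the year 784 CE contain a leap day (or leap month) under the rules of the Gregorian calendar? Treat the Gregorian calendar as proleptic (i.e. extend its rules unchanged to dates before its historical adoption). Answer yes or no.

yes

784 is divisible by 4 and not by 100, so it is a leap year.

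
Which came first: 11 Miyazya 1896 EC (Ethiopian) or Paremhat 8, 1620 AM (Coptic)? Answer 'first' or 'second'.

second

First date → JDN 2416590; second date → JDN 2416557.
JDN 2416557 < JDN 2416590, so the second date is earlier.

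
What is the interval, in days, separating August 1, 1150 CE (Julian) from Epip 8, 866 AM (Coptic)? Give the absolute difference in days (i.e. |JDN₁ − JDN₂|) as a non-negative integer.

30

JDN of the first date = 2141308.
JDN of the second date = 2141278.
|2141278 − 2141308| = 30.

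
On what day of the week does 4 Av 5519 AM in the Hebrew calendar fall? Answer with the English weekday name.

Saturday

This is JDN 2363730 (28 July 1759 Gregorian).
2363730 ≡ 5 (mod 7); counting from Monday = 0 gives Saturday.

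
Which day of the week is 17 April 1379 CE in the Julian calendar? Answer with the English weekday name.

This is JDN 2224844 (25 April 1379 Gregorian).
2224844 ≡ 6 (mod 7); counting from Monday = 0 gives Sunday.

Sunday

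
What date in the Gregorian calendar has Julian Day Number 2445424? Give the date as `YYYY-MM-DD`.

Counting from JDN 2299161 = 15 Oct 1582 gives an offset of 146263 days.

1983-03-30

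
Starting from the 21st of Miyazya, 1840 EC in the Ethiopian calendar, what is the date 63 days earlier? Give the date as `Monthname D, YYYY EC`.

Yekatit 18, 1840 EC

The starting date is JDN 2396146; 2396146 − 63 = 2396083.
JDN 2396083 corresponds to Yekatit 18, 1840 EC.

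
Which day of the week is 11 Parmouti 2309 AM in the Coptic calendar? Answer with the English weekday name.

Tuesday

In the Gregorian calendar this is 23 April 2593 (JDN 2668247).
JDN 2668247 mod 7 = 1, and JDN 0 was a Monday, so this is a Tuesday.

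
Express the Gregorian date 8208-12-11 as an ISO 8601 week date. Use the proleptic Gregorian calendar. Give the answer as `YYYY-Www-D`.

8208-W49-7

The weekday is Sunday (ISO weekday 7).
That Sunday belongs to ISO week 49 of ISO year 8208.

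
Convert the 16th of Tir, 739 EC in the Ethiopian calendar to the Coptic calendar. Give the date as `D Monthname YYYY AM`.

Both dates share Julian Day Number 1993910; in the Coptic calendar that is 16 Tobi 463 AM.

16 Tobi 463 AM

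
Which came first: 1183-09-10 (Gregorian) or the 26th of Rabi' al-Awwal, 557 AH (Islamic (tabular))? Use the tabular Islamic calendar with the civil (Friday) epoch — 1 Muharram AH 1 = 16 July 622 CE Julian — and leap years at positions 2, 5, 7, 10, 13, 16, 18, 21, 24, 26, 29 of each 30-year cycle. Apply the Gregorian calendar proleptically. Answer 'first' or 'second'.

Converting both to JDN: 2153394 vs 2145552; the smaller is the second.

second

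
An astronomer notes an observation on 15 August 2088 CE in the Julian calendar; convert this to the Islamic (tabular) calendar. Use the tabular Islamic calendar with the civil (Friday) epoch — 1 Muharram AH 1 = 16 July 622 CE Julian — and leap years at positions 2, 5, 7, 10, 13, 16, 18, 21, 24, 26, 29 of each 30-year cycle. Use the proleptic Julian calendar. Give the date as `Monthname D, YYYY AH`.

The source date corresponds to 28 August 2088 in the Gregorian calendar (JDN 2483927).
That day falls on 10 Safar 1512 AH in the tabular Islamic calendar.

Safar 10, 1512 AH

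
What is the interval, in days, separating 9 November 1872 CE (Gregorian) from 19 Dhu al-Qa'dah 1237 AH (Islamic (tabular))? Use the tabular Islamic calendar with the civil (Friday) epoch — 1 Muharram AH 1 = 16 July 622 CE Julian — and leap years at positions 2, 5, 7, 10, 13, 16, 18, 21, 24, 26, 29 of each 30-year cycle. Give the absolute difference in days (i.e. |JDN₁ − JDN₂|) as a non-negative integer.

JDN of the first date = 2405107.
JDN of the second date = 2386750.
|2386750 − 2405107| = 18357.

18357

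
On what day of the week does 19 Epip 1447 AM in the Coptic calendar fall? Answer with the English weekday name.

Equivalently 24 July 1731 Gregorian, JDN 2353499.
2353499 ≡ 1 (mod 7); counting from Monday = 0 gives Tuesday.

Tuesday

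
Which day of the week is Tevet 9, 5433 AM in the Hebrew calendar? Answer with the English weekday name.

Wednesday

Equivalently 28 December 1672 Gregorian, JDN 2332108.
JDN 2332108 mod 7 = 2, and JDN 0 was a Monday, so this is a Wednesday.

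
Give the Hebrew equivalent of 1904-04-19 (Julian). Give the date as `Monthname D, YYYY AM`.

Iyar 17, 5664 AM

Julian Day Number of the source date = 2416603.
Converting JDN 2416603 to the Hebrew calendar gives 17 Iyar 5664 AM.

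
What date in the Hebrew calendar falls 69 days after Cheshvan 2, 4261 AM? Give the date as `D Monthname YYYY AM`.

JDN of Cheshvan 2, 4261 AM = 1903966.
1903966 + 69 = 1904035.
JDN 1904035 in the Hebrew calendar is 11 Tevet 4261 AM.

11 Tevet 4261 AM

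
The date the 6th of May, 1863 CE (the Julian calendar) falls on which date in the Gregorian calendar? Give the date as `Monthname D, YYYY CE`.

May 18, 1863 CE

At this point the Julian calendar is 12 days behind the Gregorian.
6 May 1863 Julian + 12 days → 18 May 1863 Gregorian.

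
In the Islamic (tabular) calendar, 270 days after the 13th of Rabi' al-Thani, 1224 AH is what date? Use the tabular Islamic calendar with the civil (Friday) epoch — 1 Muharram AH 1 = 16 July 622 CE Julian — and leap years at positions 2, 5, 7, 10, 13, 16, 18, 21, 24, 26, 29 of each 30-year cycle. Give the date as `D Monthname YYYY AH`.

17 Muharram 1225 AH

Counting 270 days forward from JDN 2381931 reaches JDN 2382201, which is 17 Muharram 1225 AH.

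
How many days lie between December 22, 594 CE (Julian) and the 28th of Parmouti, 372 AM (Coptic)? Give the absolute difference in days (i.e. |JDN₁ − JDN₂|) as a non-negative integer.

22403

First date → JDN 1938372; second date → JDN 1960775.
The interval is |1938372 − 1960775| = 22403 days.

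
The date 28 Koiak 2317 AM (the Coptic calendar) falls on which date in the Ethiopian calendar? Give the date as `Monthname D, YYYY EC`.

Tahsas 28, 2593 EC

Both dates share Julian Day Number 2671066; in the Ethiopian calendar that is 28 Tahsas 2593 EC.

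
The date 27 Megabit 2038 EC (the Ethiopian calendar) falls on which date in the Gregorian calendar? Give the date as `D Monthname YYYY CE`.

5 April 2046 CE

Julian Day Number of the source date = 2468441.
Converting JDN 2468441 to the Gregorian calendar gives 5 April 2046 CE.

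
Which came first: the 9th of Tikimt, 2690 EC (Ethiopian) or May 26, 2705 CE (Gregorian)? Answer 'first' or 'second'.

The two dates have Julian Day Numbers 2706416 and 2709186 respectively.
Since 2706416 < 2709186, the first date comes first.

first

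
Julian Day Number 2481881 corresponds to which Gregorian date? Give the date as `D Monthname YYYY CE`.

21 January 2083 CE

JDN 2451545 is 1 Jan 2000; 2481881 is +30336 days from there.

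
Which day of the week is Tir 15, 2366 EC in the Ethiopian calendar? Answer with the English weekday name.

Saturday

This is JDN 2588171 (26 January 2374 Gregorian).
2588171 ≡ 5 (mod 7); counting from Monday = 0 gives Saturday.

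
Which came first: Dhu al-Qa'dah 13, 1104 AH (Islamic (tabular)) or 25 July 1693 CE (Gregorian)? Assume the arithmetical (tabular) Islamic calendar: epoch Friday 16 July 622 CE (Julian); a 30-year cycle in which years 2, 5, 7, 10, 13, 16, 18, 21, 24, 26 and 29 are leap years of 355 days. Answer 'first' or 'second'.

first

Converting both to JDN: 2339613 vs 2339622; the smaller is the first.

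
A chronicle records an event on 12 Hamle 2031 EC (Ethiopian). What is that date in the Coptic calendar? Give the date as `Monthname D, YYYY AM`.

The source date corresponds to 19 July 2039 in the Gregorian calendar (JDN 2465989).
That day falls on 12 Epip 1755 AM in the Coptic calendar.

Epip 12, 1755 AM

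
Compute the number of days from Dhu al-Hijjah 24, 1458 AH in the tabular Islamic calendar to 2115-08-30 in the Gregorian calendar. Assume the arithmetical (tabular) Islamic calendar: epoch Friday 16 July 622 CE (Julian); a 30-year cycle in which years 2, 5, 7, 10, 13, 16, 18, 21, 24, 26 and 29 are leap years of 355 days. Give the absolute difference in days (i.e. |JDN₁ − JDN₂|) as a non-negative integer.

28689

JDN of the first date = 2465100.
JDN of the second date = 2493789.
|2493789 − 2465100| = 28689.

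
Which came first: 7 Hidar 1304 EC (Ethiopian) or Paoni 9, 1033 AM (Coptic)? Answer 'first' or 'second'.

first

Converting both to JDN: 2200208 vs 2202246; the smaller is the first.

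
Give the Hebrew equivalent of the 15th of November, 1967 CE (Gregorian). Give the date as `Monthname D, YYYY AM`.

Both dates share Julian Day Number 2439810; in the Hebrew calendar that is 12 Cheshvan 5728 AM.

Cheshvan 12, 5728 AM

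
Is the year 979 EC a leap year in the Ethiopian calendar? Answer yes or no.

979 mod 4 = 3; in the Ethiopian calendar a year is leap when year mod 4 = 3, so it is a leap year.

yes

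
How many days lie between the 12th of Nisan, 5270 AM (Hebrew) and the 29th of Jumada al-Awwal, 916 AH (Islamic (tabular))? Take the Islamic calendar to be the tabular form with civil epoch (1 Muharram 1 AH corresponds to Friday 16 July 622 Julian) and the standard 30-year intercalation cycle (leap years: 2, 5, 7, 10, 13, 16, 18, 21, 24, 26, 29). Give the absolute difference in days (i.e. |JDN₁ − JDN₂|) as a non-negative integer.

JDN of the first date = 2272667.
JDN of the second date = 2272831.
|2272831 − 2272667| = 164.

164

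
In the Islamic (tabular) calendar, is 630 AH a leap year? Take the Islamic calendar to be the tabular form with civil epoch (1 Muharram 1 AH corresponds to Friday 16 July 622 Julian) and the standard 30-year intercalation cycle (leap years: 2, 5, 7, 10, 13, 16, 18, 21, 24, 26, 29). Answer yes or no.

no

Year 630 AH is year 30 of its 30-year cycle; leap positions are 2, 5, 7, 10, 13, 16, 18, 21, 24, 26, 29, so it is a common year (354 days).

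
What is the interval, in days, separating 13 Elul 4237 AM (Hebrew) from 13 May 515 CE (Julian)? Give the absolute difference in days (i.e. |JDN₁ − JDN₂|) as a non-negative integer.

JDN of the first date = 1895532.
JDN of the second date = 1909294.
|1909294 − 1895532| = 13762.

13762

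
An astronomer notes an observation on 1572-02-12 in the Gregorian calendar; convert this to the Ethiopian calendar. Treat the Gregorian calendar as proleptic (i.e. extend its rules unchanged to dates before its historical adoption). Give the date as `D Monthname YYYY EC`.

7 Yekatit 1564 EC

Both dates share Julian Day Number 2295263; in the Ethiopian calendar that is 7 Yekatit 1564 EC.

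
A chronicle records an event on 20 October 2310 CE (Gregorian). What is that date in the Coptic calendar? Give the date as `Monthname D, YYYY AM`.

Paopi 7, 2027 AM

Both dates share Julian Day Number 2565062; in the Coptic calendar that is 7 Paopi 2027 AM.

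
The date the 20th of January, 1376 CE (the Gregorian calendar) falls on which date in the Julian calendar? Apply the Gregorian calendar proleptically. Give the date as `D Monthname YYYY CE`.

The Julian–Gregorian offset here is 8 days (Julian trailing).
20 January 1376 Gregorian − 8 days → 12 January 1376 Julian.

12 January 1376 CE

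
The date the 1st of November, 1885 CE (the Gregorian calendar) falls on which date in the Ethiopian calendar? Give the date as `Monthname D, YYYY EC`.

Tikimt 23, 1878 EC

Both dates share Julian Day Number 2409847; in the Ethiopian calendar that is 23 Tikimt 1878 EC.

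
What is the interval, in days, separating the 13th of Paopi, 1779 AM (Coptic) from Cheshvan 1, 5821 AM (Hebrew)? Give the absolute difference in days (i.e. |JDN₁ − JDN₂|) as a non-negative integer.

First date → JDN 2474486; second date → JDN 2473758.
The interval is |2474486 − 2473758| = 728 days.

728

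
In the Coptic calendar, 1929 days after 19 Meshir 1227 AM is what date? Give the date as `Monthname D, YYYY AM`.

The starting date is JDN 2272994; 2272994 + 1929 = 2274923.
JDN 2274923 corresponds to Paoni 1, 1232 AM.

Paoni 1, 1232 AM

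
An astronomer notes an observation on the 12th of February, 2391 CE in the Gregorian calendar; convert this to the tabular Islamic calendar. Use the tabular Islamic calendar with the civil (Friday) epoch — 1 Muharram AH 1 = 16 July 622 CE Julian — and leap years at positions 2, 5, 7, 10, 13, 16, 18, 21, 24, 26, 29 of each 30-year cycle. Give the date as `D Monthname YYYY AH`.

Both dates share Julian Day Number 2594397; in the tabular Islamic calendar that is 7 Dhu al-Qa'dah 1823 AH.

7 Dhu al-Qa'dah 1823 AH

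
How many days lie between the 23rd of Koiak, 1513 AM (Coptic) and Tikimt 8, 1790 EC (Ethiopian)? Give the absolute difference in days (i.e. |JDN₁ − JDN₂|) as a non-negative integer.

290

JDN of the first date = 2377400.
JDN of the second date = 2377690.
|2377690 − 2377400| = 290.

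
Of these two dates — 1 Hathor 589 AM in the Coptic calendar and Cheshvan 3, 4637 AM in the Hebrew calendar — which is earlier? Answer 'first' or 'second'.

The two dates have Julian Day Numbers 2039857 and 2041314 respectively.
Since 2039857 < 2041314, the first date comes first.

first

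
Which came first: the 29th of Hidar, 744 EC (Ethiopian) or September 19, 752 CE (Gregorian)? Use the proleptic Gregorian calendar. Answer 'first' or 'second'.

Converting both to JDN: 1995690 vs 1995984; the smaller is the first.

first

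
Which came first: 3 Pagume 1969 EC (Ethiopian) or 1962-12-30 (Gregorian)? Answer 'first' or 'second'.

Converting both to JDN: 2443395 vs 2438029; the smaller is the second.

second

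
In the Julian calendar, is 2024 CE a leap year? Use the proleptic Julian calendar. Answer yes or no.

yes

2024 mod 4 = 0, so it is a leap year in the Julian calendar.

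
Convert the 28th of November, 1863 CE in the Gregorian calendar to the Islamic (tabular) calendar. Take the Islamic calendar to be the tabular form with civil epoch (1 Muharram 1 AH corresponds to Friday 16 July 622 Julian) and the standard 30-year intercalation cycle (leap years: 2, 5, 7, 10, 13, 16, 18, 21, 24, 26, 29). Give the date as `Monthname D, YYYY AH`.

Both dates share Julian Day Number 2401838; in the tabular Islamic calendar that is 16 Jumada al-Thani 1280 AH.

Jumada al-Thani 16, 1280 AH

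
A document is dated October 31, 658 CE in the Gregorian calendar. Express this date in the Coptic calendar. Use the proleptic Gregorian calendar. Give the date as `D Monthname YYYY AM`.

Both dates share Julian Day Number 1961693; in the Coptic calendar that is 1 Hathor 375 AM.

1 Hathor 375 AM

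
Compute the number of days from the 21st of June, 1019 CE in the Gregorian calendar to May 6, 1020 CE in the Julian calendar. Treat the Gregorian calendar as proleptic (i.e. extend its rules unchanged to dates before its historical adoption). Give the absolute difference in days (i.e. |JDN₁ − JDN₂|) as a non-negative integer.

First date → JDN 2093413; second date → JDN 2093739.
The interval is |2093413 − 2093739| = 326 days.

326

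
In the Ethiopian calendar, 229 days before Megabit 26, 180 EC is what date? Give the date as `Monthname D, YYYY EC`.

Nehase 13, 179 EC

Counting 229 days back from JDN 1789806 reaches JDN 1789577, which is Nehase 13, 179 EC.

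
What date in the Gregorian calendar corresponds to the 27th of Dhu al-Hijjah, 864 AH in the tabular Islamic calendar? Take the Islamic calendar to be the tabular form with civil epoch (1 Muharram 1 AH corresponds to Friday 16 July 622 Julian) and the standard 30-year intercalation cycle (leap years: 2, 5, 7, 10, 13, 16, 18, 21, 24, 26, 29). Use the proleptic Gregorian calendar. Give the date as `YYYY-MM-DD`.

1460-10-22

Julian Day Number of the source date = 2254609.
Converting JDN 2254609 to the Gregorian calendar gives 22 October 1460 CE.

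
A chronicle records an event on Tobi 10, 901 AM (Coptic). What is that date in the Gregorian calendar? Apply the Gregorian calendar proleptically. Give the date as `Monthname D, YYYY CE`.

Julian Day Number of the source date = 2153884.
Converting JDN 2153884 to the Gregorian calendar gives 12 January 1185 CE.

January 12, 1185 CE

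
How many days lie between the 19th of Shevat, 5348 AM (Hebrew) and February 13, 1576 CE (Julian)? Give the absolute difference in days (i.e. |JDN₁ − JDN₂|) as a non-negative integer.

4377

JDN of the first date = 2301112.
JDN of the second date = 2296735.
|2296735 − 2301112| = 4377.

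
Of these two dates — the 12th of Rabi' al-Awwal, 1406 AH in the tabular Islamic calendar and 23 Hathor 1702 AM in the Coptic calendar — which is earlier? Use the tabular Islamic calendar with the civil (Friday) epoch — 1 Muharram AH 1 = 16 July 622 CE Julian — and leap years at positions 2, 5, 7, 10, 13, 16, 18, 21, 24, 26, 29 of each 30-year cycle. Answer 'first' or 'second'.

The two dates have Julian Day Numbers 2446395 and 2446402 respectively.
Since 2446395 < 2446402, the first date comes first.

first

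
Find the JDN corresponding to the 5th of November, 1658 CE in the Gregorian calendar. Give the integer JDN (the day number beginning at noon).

JDN 2400001 is 17 November 1858 CE (Gregorian), MJD 0; the target day is −73060 days from there, so JDN = 2326941.

2326941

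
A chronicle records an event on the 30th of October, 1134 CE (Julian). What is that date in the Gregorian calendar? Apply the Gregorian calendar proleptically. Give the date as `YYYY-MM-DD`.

1134-11-06

The Julian–Gregorian offset here is 7 days (Julian trailing).
30 October 1134 Julian + 7 days → 6 November 1134 Gregorian.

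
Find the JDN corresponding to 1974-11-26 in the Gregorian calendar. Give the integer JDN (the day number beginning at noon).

JDN 2299161 is 15 October 1582 CE (Gregorian); the target day is +143217 days from there, so JDN = 2442378.

2442378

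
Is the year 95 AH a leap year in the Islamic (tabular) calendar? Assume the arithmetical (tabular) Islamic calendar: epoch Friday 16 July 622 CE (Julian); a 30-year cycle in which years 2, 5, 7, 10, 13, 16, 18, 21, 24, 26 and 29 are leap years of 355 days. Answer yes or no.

Year 95 AH is year 5 of its 30-year cycle; leap positions are 2, 5, 7, 10, 13, 16, 18, 21, 24, 26, 29, so it is a leap year (355 days).

yes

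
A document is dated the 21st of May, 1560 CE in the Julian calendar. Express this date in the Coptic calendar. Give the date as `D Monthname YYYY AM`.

26 Pashons 1276 AM

The source date corresponds to 31 May 1560 in the proleptic Gregorian calendar (JDN 2290989).
That day falls on 26 Pashons 1276 AM in the Coptic calendar.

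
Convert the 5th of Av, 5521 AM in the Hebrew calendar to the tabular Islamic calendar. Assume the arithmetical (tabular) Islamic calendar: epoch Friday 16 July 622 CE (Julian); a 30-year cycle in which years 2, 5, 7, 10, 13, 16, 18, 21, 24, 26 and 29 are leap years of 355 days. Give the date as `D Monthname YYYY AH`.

Julian Day Number of the source date = 2364469.
Converting JDN 2364469 to the tabular Islamic calendar gives 4 Muharram 1175 AH.

4 Muharram 1175 AH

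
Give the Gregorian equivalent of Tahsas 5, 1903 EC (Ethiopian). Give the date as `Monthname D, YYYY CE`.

December 14, 1910 CE

Both dates share Julian Day Number 2419020; in the Gregorian calendar that is 14 December 1910 CE.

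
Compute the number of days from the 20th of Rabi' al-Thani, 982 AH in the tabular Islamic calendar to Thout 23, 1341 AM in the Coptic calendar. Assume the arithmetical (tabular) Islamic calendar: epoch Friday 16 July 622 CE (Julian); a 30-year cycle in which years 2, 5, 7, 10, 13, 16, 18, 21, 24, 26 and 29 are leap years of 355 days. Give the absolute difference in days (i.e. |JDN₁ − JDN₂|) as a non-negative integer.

18305

JDN of the first date = 2296182.
JDN of the second date = 2314487.
|2314487 − 2296182| = 18305.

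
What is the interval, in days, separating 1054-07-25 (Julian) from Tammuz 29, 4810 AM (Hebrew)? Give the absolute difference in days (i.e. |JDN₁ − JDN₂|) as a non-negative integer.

First date → JDN 2106237; second date → JDN 2104773.
The interval is |2106237 − 2104773| = 1464 days.

1464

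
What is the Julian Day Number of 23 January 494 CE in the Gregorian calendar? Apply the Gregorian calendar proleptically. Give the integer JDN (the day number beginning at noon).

1901513

JDN 2299161 is 15 October 1582 CE (Gregorian); the target day is −397648 days from there, so JDN = 1901513.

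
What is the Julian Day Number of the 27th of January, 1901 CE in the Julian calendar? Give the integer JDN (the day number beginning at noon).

2415425

Equivalently 9 February 1901 (Gregorian).
JDN 2299161 is 15 October 1582 CE (Gregorian); the target day is +116264 days from there, so JDN = 2415425.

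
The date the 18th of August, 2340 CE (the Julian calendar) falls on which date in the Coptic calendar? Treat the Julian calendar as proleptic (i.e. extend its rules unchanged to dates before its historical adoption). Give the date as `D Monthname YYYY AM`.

25 Mesori 2056 AM

Both dates share Julian Day Number 2575973; in the Coptic calendar that is 25 Mesori 2056 AM.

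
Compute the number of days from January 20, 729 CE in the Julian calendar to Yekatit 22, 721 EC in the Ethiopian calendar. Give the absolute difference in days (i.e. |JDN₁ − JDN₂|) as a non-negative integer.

27

JDN of the first date = 1987345.
JDN of the second date = 1987372.
|1987372 − 1987345| = 27.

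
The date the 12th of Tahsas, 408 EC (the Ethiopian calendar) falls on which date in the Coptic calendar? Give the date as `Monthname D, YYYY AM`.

Koiak 12, 132 AM

Julian Day Number of the source date = 1872979.
Converting JDN 1872979 to the Coptic calendar gives 12 Koiak 132 AM.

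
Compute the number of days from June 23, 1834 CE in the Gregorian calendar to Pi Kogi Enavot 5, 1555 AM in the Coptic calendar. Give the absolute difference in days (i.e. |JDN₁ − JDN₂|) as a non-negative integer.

1904

First date → JDN 2391088; second date → JDN 2392992.
The interval is |2391088 − 2392992| = 1904 days.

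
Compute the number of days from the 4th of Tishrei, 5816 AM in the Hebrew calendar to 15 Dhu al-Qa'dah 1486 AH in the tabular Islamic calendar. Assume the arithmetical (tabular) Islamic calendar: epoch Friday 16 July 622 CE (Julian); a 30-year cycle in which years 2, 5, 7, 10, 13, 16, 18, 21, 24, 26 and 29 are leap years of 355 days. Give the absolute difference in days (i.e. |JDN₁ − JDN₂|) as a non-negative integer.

3081

First date → JDN 2471902; second date → JDN 2474983.
The interval is |2471902 − 2474983| = 3081 days.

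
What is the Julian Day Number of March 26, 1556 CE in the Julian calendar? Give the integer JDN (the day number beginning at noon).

2289472

In the proleptic Gregorian calendar the same day is 5 April 1556.
JDN 2299161 is 15 October 1582 CE (Gregorian); the target day is −9689 days from there, so JDN = 2289472.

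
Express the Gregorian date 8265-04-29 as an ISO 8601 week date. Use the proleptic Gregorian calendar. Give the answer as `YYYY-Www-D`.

The weekday is Saturday (ISO weekday 6).
That Saturday belongs to ISO week 17 of ISO year 8265.

8265-W17-6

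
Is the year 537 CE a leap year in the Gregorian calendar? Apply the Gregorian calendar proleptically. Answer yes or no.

537 is not divisible by 4, so it is a common year.

no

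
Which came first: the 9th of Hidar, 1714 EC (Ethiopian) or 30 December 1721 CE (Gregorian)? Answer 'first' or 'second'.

Converting both to JDN: 2349962 vs 2350006; the smaller is the first.

first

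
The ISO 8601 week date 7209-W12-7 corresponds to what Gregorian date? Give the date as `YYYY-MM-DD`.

7209-03-22

ISO week 1 of 7209 is the week containing the first Thursday of 7209.
Week 12, day 7 (Sunday) lands on 7209-03-22.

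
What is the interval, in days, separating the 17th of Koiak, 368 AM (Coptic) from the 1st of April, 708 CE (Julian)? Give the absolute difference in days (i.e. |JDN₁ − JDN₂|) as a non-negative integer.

20563

JDN of the first date = 1959183.
JDN of the second date = 1979746.
|1979746 − 1959183| = 20563.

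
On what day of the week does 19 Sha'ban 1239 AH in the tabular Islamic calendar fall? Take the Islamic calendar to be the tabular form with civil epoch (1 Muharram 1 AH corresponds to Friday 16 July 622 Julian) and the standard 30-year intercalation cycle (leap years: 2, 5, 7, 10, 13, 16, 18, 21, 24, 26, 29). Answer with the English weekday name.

Monday

In the Gregorian calendar this is 19 April 1824 (JDN 2387371).
Since JDN mod 7 = 0 (0 = Monday), the day is Monday.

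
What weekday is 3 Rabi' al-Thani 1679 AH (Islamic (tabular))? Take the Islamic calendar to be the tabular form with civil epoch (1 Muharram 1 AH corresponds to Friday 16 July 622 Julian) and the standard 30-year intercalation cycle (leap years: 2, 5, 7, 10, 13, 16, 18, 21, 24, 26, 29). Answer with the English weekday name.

Wednesday

This is JDN 2543158 (30 October 2250 Gregorian).
Since JDN mod 7 = 2 (0 = Monday), the day is Wednesday.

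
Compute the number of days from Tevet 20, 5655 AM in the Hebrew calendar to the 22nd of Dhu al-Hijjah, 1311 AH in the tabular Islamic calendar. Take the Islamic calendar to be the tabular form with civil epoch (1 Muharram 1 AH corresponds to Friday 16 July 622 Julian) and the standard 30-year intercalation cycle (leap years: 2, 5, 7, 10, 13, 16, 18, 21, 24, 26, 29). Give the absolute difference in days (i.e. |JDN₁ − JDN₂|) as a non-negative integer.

JDN of the first date = 2413210.
JDN of the second date = 2413006.
|2413006 − 2413210| = 204.

204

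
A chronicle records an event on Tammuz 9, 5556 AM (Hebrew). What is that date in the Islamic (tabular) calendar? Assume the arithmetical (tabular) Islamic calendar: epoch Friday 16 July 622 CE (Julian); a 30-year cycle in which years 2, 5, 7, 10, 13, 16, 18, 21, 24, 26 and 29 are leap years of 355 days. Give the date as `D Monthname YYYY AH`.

The source date corresponds to 15 July 1796 in the Gregorian calendar (JDN 2377232).
That day falls on 9 Muharram 1211 AH in the tabular Islamic calendar.

9 Muharram 1211 AH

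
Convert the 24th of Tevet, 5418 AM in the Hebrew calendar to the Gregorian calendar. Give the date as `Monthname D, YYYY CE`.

Both dates share Julian Day Number 2326631; in the Gregorian calendar that is 30 December 1657 CE.

December 30, 1657 CE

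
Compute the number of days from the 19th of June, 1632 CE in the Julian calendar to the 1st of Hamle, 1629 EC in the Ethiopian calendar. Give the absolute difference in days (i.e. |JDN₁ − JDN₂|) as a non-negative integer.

1832

First date → JDN 2317316; second date → JDN 2319148.
The interval is |2317316 − 2319148| = 1832 days.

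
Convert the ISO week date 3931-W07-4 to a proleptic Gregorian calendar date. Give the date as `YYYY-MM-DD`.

ISO week 1 of 3931 is the week containing the first Thursday of 3931.
Week 7, day 4 (Thursday) lands on 3931-02-12.

3931-02-12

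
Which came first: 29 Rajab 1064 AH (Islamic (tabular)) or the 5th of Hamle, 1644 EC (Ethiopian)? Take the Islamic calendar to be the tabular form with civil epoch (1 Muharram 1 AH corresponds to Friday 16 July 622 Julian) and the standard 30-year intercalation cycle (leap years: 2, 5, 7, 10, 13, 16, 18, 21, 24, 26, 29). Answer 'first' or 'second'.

second

First date → JDN 2325337; second date → JDN 2324631.
JDN 2324631 < JDN 2325337, so the second date is earlier.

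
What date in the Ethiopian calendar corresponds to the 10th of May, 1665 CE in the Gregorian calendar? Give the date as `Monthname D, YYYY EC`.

Ginbot 5, 1657 EC

Julian Day Number of the source date = 2329319.
Converting JDN 2329319 to the Ethiopian calendar gives 5 Ginbot 1657 EC.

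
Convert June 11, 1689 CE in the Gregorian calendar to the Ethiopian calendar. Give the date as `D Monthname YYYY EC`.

7 Sene 1681 EC

Julian Day Number of the source date = 2338117.
Converting JDN 2338117 to the Ethiopian calendar gives 7 Sene 1681 EC.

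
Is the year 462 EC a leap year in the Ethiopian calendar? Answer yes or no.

no

462 mod 4 = 2; in the Ethiopian calendar a year is leap when year mod 4 = 3, so it is a common year.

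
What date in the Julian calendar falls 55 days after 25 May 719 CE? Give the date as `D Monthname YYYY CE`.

The starting date is JDN 1983817; 1983817 + 55 = 1983872.
JDN 1983872 corresponds to 19 July 719 CE.

19 July 719 CE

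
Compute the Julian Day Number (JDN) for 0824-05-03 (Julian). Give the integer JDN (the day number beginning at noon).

Equivalently 7 May 824 (proleptic Gregorian).
JDN 2299161 is 15 October 1582 CE (Gregorian); the target day is −277014 days from there, so JDN = 2022147.

2022147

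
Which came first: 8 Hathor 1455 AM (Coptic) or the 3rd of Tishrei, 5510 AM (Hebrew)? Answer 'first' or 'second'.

first

Converting both to JDN: 2356170 vs 2360127; the smaller is the first.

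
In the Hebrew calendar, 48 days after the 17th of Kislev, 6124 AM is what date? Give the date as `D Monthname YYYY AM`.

Counting 48 days forward from JDN 2584455 reaches JDN 2584503, which is 6 Shevat 6124 AM.

6 Shevat 6124 AM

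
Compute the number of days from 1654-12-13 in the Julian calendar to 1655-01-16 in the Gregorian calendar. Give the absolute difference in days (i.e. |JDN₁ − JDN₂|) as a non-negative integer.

JDN of the first date = 2325528.
JDN of the second date = 2325552.
|2325552 − 2325528| = 24.

24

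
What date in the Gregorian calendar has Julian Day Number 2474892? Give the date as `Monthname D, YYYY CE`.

JDN 2451545 is 1 Jan 2000; 2474892 is +23347 days from there.

December 3, 2063 CE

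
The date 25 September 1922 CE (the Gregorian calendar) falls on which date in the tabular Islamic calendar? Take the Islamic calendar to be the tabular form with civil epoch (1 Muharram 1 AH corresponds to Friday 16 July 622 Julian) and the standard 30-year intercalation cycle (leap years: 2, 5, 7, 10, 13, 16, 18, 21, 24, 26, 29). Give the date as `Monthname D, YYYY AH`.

Safar 3, 1341 AH

Julian Day Number of the source date = 2423323.
Converting JDN 2423323 to the tabular Islamic calendar gives 3 Safar 1341 AH.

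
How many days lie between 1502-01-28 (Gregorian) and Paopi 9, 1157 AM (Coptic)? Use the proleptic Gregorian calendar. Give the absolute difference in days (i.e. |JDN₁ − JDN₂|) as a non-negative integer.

22384

First date → JDN 2269681; second date → JDN 2247297.
The interval is |2269681 − 2247297| = 22384 days.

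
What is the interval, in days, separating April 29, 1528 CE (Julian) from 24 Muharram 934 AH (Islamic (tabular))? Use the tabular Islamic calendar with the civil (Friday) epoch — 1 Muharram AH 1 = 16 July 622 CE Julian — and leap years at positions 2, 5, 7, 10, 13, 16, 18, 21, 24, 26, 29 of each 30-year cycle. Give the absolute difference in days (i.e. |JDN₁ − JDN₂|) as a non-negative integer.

First date → JDN 2279279; second date → JDN 2279087.
The interval is |2279279 − 2279087| = 192 days.

192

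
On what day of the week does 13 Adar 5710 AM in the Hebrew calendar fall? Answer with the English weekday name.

In the Gregorian calendar this is 2 March 1950 (JDN 2433343).
Since JDN mod 7 = 3 (0 = Monday), the day is Thursday.

Thursday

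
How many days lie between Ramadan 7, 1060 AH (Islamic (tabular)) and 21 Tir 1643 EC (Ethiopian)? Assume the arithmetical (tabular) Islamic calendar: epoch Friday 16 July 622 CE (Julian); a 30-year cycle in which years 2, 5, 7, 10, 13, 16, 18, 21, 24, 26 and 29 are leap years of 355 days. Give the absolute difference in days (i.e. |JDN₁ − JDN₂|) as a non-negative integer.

JDN of the first date = 2323956.
JDN of the second date = 2324101.
|2324101 − 2323956| = 145.

145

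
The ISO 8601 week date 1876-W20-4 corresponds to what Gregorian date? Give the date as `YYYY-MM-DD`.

ISO week 1 of 1876 is the week containing the first Thursday of 1876.
Week 20, day 4 (Thursday) lands on 1876-05-18.

1876-05-18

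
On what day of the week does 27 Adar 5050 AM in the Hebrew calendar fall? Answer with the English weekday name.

Saturday

This is JDN 2192300 (18 March 1290 Gregorian).
JDN 2192300 mod 7 = 5, and JDN 0 was a Monday, so this is a Saturday.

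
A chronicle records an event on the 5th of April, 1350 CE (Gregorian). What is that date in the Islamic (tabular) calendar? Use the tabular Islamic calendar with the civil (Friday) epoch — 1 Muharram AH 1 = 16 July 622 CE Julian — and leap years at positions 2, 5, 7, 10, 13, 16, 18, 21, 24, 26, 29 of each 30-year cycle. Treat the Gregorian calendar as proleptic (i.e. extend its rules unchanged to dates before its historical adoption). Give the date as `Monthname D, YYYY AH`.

Both dates share Julian Day Number 2214232; in the tabular Islamic calendar that is 18 Muharram 751 AH.

Muharram 18, 751 AH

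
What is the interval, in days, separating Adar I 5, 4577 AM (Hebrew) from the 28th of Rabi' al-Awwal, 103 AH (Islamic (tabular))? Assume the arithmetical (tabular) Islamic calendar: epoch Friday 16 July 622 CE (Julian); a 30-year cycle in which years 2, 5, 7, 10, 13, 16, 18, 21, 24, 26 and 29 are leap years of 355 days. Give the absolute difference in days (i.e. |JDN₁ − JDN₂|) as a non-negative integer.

JDN of the first date = 2019493.
JDN of the second date = 1984671.
|1984671 − 2019493| = 34822.

34822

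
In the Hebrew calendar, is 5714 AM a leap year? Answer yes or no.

yes

Hebrew year 5714 is year 14 of its 19-year Metonic cycle; leap years are at positions 3, 6, 8, 11, 14, 17, 19, so it is a leap year (13 months).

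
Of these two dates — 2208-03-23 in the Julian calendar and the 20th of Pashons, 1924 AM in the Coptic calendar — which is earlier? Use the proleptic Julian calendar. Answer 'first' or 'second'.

Converting both to JDN: 2527612 vs 2527665; the smaller is the first.

first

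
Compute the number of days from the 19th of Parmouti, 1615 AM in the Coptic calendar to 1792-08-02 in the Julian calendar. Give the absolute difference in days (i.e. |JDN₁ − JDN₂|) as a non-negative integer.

38971

First date → JDN 2414771; second date → JDN 2375800.
The interval is |2414771 − 2375800| = 38971 days.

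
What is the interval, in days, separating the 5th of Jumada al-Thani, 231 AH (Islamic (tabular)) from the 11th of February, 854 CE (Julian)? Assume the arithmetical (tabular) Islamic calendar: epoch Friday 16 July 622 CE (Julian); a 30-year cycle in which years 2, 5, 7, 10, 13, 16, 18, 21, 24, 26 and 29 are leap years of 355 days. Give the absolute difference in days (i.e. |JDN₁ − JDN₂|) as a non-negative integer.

JDN of the first date = 2030096.
JDN of the second date = 2033023.
|2033023 − 2030096| = 2927.

2927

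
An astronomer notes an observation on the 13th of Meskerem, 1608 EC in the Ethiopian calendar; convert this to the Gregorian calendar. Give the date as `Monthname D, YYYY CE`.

Both dates share Julian Day Number 2311190; in the Gregorian calendar that is 21 September 1615 CE.

September 21, 1615 CE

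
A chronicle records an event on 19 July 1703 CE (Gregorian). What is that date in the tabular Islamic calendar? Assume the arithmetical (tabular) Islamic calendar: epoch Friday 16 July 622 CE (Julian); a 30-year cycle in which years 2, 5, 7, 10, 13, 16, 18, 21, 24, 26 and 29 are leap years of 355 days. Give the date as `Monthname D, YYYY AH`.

Both dates share Julian Day Number 2343267; in the tabular Islamic calendar that is 5 Rabi' al-Awwal 1115 AH.

Rabi' al-Awwal 5, 1115 AH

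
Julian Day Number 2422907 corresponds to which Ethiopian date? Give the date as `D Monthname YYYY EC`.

JDN 2422907 is 5 August 1921 in the Gregorian calendar.
In the Ethiopian calendar that day is 29 Hamle 1913 EC.

29 Hamle 1913 EC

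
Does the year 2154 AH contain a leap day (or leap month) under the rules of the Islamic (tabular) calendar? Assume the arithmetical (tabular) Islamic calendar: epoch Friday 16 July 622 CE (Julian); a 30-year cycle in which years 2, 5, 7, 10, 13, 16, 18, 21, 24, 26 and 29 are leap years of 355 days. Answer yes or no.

yes

Year 2154 AH is year 24 of its 30-year cycle; leap positions are 2, 5, 7, 10, 13, 16, 18, 21, 24, 26, 29, so it is a leap year (355 days).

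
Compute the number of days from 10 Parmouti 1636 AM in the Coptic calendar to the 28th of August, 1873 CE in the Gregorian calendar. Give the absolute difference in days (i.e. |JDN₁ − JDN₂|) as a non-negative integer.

17034

First date → JDN 2422433; second date → JDN 2405399.
The interval is |2422433 − 2405399| = 17034 days.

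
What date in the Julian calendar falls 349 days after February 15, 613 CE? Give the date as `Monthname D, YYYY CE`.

Counting 349 days forward from JDN 1945002 reaches JDN 1945351, which is January 30, 614 CE.

January 30, 614 CE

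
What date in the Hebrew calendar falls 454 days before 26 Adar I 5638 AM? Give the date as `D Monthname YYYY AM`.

The starting date is JDN 2407045; 2407045 − 454 = 2406591.
JDN 2406591 corresponds to 16 Kislev 5637 AM.

16 Kislev 5637 AM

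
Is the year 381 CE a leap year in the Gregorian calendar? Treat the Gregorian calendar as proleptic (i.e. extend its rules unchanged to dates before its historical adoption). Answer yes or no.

no

381 is not divisible by 4, so it is a common year.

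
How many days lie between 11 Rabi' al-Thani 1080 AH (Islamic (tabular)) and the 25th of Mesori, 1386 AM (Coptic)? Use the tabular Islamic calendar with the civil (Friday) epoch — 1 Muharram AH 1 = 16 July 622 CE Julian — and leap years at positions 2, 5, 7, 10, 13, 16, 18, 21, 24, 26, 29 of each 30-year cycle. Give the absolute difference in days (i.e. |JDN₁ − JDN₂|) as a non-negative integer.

354

JDN of the first date = 2330901.
JDN of the second date = 2331255.
|2331255 − 2330901| = 354.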